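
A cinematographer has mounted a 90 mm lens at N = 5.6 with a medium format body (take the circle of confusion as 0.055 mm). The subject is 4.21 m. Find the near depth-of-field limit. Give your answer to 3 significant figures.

3.64 m

Hyperfocal distance H = f²/(N·c) + f = 90²/(5.6 × 0.055) + 90 = 8100/0.308 + 90 ≈ 26388.7 mm ≈ 26.39 m.
Near limit Dn = s·(H − f)/(H + s − 2f) = 4210 × (26388.7 − 90) / (26388.7 + 4210 − 2 × 90) = 4210 × 26298.7 / 30418.7 ≈ 3639.8 mm ≈ 3.64 m.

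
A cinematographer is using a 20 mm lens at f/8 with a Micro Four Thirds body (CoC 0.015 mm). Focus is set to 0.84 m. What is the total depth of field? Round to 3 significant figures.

Hyperfocal distance H = f²/(N·c) + f = 20²/(8 × 0.015) + 20 = 400/0.12 + 20 ≈ 3353.3 mm ≈ 3.353 m.
Near limit Dn = s·(H − f)/(H + s − 2f) = 840 × (3353.3 − 20) / (3353.3 + 840 − 2 × 20) = 840 × 3333.3 / 4153.3 ≈ 674.16 mm.
Far limit Df = s·(H − f)/(H − s) = 840 × (3353.3 − 20) / (3353.3 − 840) = 840 × 3333.3 / 2513.3 ≈ 1114.06 mm.
Depth of field = Df − Dn = 1114.06 − 674.16 ≈ 439.90 mm.

440 mm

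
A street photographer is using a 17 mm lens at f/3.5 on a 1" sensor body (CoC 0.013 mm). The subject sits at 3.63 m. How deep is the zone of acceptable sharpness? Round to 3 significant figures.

Hyperfocal distance H = f²/(N·c) + f = 17²/(3.5 × 0.013) + 17 = 289/0.0455 + 17 ≈ 6368.6 mm ≈ 6.369 m.
Near limit Dn = s·(H − f)/(H + s − 2f) = 3630 × (6368.6 − 17) / (6368.6 + 3630 − 2 × 17) = 3630 × 6351.6 / 9964.6 ≈ 2313.8 mm.
Far limit Df = s·(H − f)/(H − s) = 3630 × (6368.6 − 17) / (6368.6 − 3630) = 3630 × 6351.6 / 2738.6 ≈ 8418.9 mm.
Depth of field = Df − Dn = 8418.9 − 2313.8 ≈ 6105.1 mm ≈ 6.11 m.

6.11 m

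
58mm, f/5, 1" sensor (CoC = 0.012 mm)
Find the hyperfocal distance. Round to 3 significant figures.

Hyperfocal distance H = f²/(N·c) + f = 58²/(5 × 0.012) + 58 = 3364/0.06 + 58 ≈ 56124.7 mm ≈ 56.1 m.

56.1 m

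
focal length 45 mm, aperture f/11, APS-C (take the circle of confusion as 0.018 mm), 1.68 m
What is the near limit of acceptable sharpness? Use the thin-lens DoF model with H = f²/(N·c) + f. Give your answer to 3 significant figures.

1.45 m

Hyperfocal distance H = f²/(N·c) + f = 45²/(11 × 0.018) + 45 = 2025/0.198 + 45 ≈ 10272.3 mm ≈ 10.27 m.
Near limit Dn = s·(H − f)/(H + s − 2f) = 1680 × (10272.3 − 45) / (10272.3 + 1680 − 2 × 45) = 1680 × 10227.3 / 11862.3 ≈ 1448.4 mm ≈ 1.45 m.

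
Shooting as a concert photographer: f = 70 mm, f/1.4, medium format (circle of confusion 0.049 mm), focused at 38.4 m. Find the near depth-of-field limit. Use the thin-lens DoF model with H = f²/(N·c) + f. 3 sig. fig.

25.0 m

Hyperfocal distance H = f²/(N·c) + f = 70²/(1.4 × 0.049) + 70 = 4900/0.0686 + 70 ≈ 71498.6 mm ≈ 71.50 m.
Near limit Dn = s·(H − f)/(H + s − 2f) = 38400 × (71498.6 − 70) / (71498.6 + 38400 − 2 × 70) = 38400 × 71428.6 / 109758.6 ≈ 24990 mm ≈ 25.0 m.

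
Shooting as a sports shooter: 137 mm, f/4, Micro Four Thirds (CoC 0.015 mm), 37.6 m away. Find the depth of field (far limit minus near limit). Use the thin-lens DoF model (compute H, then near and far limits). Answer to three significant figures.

Hyperfocal distance H = f²/(N·c) + f = 137²/(4 × 0.015) + 137 = 18769/0.06 + 137 ≈ 312953.7 mm ≈ 313.0 m.
Near limit Dn = s·(H − f)/(H + s − 2f) = 37600 × (312953.7 − 137) / (312953.7 + 37600 − 2 × 137) = 37600 × 312816.7 / 350279.7 ≈ 33578.6 mm.
Far limit Df = s·(H − f)/(H − s) = 37600 × (312953.7 − 137) / (312953.7 − 37600) = 37600 × 312816.7 / 275353.7 ≈ 42715.6 mm.
Depth of field = Df − Dn = 42715.6 − 33578.6 ≈ 9137.0 mm ≈ 9.14 m.

9.14 m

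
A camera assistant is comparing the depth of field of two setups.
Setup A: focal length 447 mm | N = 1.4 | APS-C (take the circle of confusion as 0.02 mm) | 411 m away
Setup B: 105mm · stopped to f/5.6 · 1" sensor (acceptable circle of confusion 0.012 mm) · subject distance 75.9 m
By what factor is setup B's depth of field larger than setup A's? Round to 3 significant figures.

1.88

Setup A: H = 447²/(1.4×0.02) + 447 ≈ 7136482.7 mm; DoF = Df − Dn = 436089 − 388641 ≈ 47448 mm.
Setup B: H = 105²/(5.6×0.012) + 105 ≈ 164167.5 mm; DoF = Df − Dn = 141075 − 51916 ≈ 89159 mm.
Ratio = 89159 / 47448 ≈ 1.88.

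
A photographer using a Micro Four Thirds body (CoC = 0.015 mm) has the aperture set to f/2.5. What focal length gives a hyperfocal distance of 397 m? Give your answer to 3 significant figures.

122 mm

From H = f²/(N·c) + f, with f ≪ H: f ≈ √(H·N·c) = √(397000 × 2.5 × 0.015) = √14888 ≈ 122.0 mm.
The +f correction barely moves this — solving exactly, f² + N·c·f − N·c·H = 0 ⇒ f = (−N·c + √((N·c)² + 4·N·c·H))/2 = (−0.0375 + √59550)/2 ≈ 122.00 mm, so f ≈ 122 mm.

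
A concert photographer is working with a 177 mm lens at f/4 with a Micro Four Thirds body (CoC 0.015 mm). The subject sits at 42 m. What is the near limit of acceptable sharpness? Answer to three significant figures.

Hyperfocal distance H = f²/(N·c) + f = 177²/(4 × 0.015) + 177 = 31329/0.06 + 177 ≈ 522327.0 mm ≈ 522.3 m.
Near limit Dn = s·(H − f)/(H + s − 2f) = 42000 × (522327.0 − 177) / (522327.0 + 42000 − 2 × 177) = 42000 × 522150.0 / 563973.0 ≈ 38885 mm ≈ 38.9 m.

38.9 m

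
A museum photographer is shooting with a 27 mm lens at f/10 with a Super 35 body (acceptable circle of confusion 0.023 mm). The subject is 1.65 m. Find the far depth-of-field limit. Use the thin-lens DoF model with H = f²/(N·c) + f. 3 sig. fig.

Hyperfocal distance H = f²/(N·c) + f = 27²/(10 × 0.023) + 27 = 729/0.23 + 27 ≈ 3196.6 mm ≈ 3.197 m.
Far limit Df = s·(H − f)/(H − s) = 1650 × (3196.6 − 27) / (3196.6 − 1650) = 1650 × 3169.6 / 1546.6 ≈ 3381.5 mm ≈ 3.38 m.

3.38 m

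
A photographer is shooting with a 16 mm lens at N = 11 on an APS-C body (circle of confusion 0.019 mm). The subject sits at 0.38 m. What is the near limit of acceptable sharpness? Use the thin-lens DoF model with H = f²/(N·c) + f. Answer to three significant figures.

293 mm

Hyperfocal distance H = f²/(N·c) + f = 16²/(11 × 0.019) + 16 = 256/0.209 + 16 ≈ 1240.9 mm ≈ 1.241 m.
Near limit Dn = s·(H − f)/(H + s − 2f) = 380 × (1240.9 − 16) / (1240.9 + 380 − 2 × 16) = 380 × 1224.9 / 1588.9 ≈ 292.94 mm.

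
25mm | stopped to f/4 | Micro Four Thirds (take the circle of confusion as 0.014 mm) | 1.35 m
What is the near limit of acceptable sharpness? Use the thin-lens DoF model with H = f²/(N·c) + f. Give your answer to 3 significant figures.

Hyperfocal distance H = f²/(N·c) + f = 25²/(4 × 0.014) + 25 = 625/0.056 + 25 ≈ 11185.7 mm ≈ 11.19 m.
Near limit Dn = s·(H − f)/(H + s − 2f) = 1350 × (11185.7 − 25) / (11185.7 + 1350 − 2 × 25) = 1350 × 11160.7 / 12485.7 ≈ 1206.7 mm ≈ 1.21 m.

1.21 m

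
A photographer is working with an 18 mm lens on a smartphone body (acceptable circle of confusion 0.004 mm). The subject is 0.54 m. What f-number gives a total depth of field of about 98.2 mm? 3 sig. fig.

f/14

Write h = H − f = f²/(N·c). The thin-lens limits are Dn = s·h/(h + (s−f)) and Df = s·h/(h − (s−f)), so DoF = Df − Dn = 2·s·(s−f)·h / (h² − (s−f)²).
That is a quadratic in h: DoF·h² − 2·s·(s−f)·h − DoF·(s−f)² = 0 ⇒ h = (s−f)·(s + √(s² + DoF²)) / DoF = 522 × (540 + √(540² + 98.2²)) / 98.2 = 522 × (540 + 548.856) / 98.2 ≈ 5788.0 mm.
Then N = f²/(c·h) = 18² / (0.004 × 5788.0) = 324 / 23.152 ≈ 14.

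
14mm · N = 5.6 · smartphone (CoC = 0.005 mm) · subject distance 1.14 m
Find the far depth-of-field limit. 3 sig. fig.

1.36 m

Hyperfocal distance H = f²/(N·c) + f = 14²/(5.6 × 0.005) + 14 = 196/0.028 + 14 ≈ 7014.0 mm ≈ 7.014 m.
Far limit Df = s·(H − f)/(H − s) = 1140 × (7014.0 − 14) / (7014.0 − 1140) = 1140 × 7000.0 / 5874.0 ≈ 1358.5 mm ≈ 1.36 m.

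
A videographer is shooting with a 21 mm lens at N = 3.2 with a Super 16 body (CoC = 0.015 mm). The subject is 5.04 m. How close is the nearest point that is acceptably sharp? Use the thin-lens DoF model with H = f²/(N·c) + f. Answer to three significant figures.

Hyperfocal distance H = f²/(N·c) + f = 21²/(3.2 × 0.015) + 21 = 441/0.048 + 21 ≈ 9208.5 mm ≈ 9.209 m.
Near limit Dn = s·(H − f)/(H + s − 2f) = 5040 × (9208.5 − 21) / (9208.5 + 5040 − 2 × 21) = 5040 × 9187.5 / 14206.5 ≈ 3259.4 mm ≈ 3.26 m.

3.26 m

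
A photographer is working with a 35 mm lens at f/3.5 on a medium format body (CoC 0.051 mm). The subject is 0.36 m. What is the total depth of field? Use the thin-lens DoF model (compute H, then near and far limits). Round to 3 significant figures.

34.2 mm

Hyperfocal distance H = f²/(N·c) + f = 35²/(3.5 × 0.051) + 35 = 1225/0.1785 + 35 ≈ 6897.7 mm ≈ 6.898 m.
Near limit Dn = s·(H − f)/(H + s − 2f) = 360 × (6897.7 − 35) / (6897.7 + 360 − 2 × 35) = 360 × 6862.7 / 7187.7 ≈ 343.722 mm.
Far limit Df = s·(H − f)/(H − s) = 360 × (6897.7 − 35) / (6897.7 − 360) = 360 × 6862.7 / 6537.7 ≈ 377.896 mm.
Depth of field = Df − Dn = 377.896 − 343.722 ≈ 34.174 mm.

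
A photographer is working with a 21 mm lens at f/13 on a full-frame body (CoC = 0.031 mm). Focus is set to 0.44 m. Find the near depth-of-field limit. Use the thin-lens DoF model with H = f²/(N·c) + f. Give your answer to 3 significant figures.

318 mm

Hyperfocal distance H = f²/(N·c) + f = 21²/(13 × 0.031) + 21 = 441/0.403 + 21 ≈ 1115.3 mm ≈ 1.115 m.
Near limit Dn = s·(H − f)/(H + s − 2f) = 440 × (1115.3 − 21) / (1115.3 + 440 − 2 × 21) = 440 × 1094.3 / 1513.3 ≈ 318.17 mm.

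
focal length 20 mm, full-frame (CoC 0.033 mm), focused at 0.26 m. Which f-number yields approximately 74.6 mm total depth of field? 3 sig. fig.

Write h = H − f = f²/(N·c). The thin-lens limits are Dn = s·h/(h + (s−f)) and Df = s·h/(h − (s−f)), so DoF = Df − Dn = 2·s·(s−f)·h / (h² − (s−f)²).
That is a quadratic in h: DoF·h² − 2·s·(s−f)·h − DoF·(s−f)² = 0 ⇒ h = (s−f)·(s + √(s² + DoF²)) / DoF = 240 × (260 + √(260² + 74.6²)) / 74.6 = 240 × (260 + 270.491) / 74.6 ≈ 1706.7 mm.
Then N = f²/(c·h) = 20² / (0.033 × 1706.7) = 400 / 56.320 ≈ 7.10.

f/7.10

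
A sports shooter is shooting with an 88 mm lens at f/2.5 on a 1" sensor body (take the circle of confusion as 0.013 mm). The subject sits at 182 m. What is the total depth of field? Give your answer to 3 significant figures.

Hyperfocal distance H = f²/(N·c) + f = 88²/(2.5 × 0.013) + 88 = 7744/0.0325 + 88 ≈ 238364.9 mm ≈ 238.4 m.
Near limit Dn = s·(H − f)/(H + s − 2f) = 182000 × (238364.9 − 88) / (238364.9 + 182000 − 2 × 88) = 182000 × 238276.9 / 420188.9 ≈ 103207 mm.
Far limit Df = s·(H − f)/(H − s) = 182000 × (238364.9 − 88) / (238364.9 − 182000) = 182000 × 238276.9 / 56364.9 ≈ 769386 mm.
Depth of field = Df − Dn = 769386 − 103207 ≈ 666179 mm ≈ 666 m.

666 m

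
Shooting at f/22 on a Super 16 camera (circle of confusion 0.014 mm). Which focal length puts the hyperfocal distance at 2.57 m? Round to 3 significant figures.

28.0 mm

From H = f²/(N·c) + f, with f ≪ H: f ≈ √(H·N·c) = √(2570 × 22 × 0.014) = √791.56 ≈ 28.13 mm.
Exact: f² + N·c·f − N·c·H = 0 ⇒ f = (−N·c + √((N·c)² + 4·N·c·H))/2 = (−0.308 + √3166.3)/2 ≈ 27.981 mm ≈ 28.0 mm.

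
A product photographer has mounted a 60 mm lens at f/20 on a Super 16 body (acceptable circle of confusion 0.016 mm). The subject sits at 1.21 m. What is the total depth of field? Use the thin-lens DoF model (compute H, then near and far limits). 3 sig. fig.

Hyperfocal distance H = f²/(N·c) + f = 60²/(20 × 0.016) + 60 = 3600/0.32 + 60 ≈ 11310.0 mm ≈ 11.31 m.
Near limit Dn = s·(H − f)/(H + s − 2f) = 1210 × (11310.0 − 60) / (11310.0 + 1210 − 2 × 60) = 1210 × 11250.0 / 12400.0 ≈ 1097.78 mm.
Far limit Df = s·(H − f)/(H − s) = 1210 × (11310.0 − 60) / (11310.0 − 1210) = 1210 × 11250.0 / 10100.0 ≈ 1347.77 mm.
Depth of field = Df − Dn = 1347.77 − 1097.78 ≈ 249.99 mm.

250 mm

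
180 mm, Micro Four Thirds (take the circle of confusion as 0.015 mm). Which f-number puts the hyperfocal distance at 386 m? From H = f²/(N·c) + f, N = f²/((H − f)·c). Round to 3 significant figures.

Rearrange H = f²/(N·c) + f for N: N = f² / ((H − f)·c).
N = 180² / ((386000 − 180) × 0.015) = 32400 / 5787 ≈ 5.60.

f/5.60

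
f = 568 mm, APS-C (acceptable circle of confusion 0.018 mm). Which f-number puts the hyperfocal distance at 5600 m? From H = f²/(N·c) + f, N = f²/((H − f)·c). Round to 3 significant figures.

f/3.20

Rearrange H = f²/(N·c) + f for N: N = f² / ((H − f)·c).
N = 568² / ((5600000 − 568) × 0.018) = 322624 / 100790 ≈ 3.20.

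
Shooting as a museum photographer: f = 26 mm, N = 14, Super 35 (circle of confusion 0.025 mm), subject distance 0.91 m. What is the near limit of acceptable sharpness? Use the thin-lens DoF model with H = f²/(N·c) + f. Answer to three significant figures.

0.624 m

Hyperfocal distance H = f²/(N·c) + f = 26²/(14 × 0.025) + 26 = 676/0.35 + 26 ≈ 1957.4 mm ≈ 1.957 m.
Near limit Dn = s·(H − f)/(H + s − 2f) = 910 × (1957.4 − 26) / (1957.4 + 910 − 2 × 26) = 910 × 1931.4 / 2815.4 ≈ 624.27 mm ≈ 0.624 m.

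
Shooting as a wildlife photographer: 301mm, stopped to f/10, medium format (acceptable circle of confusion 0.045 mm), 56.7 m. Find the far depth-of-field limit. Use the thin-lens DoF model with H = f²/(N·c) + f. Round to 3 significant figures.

Hyperfocal distance H = f²/(N·c) + f = 301²/(10 × 0.045) + 301 = 90601/0.45 + 301 ≈ 201636.6 mm ≈ 201.6 m.
Far limit Df = s·(H − f)/(H − s) = 56700 × (201636.6 − 301) / (201636.6 − 56700) = 56700 × 201335.6 / 144936.6 ≈ 78764 mm ≈ 78.8 m.

78.8 m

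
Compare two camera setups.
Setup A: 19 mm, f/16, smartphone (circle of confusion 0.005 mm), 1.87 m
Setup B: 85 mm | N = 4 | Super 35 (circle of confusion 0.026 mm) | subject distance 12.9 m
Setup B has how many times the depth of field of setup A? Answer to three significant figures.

2.67

Setup A: H = 19²/(16×0.005) + 19 ≈ 4531.5 mm; DoF = Df − Dn = 3170.5 − 1326.1 ≈ 1844.4 mm.
Setup B: H = 85²/(4×0.026) + 85 ≈ 69556.2 mm; DoF = Df − Dn = 15817.8 − 10891.0 ≈ 4926.8 mm.
Ratio = 4926.8 / 1844.4 ≈ 2.67.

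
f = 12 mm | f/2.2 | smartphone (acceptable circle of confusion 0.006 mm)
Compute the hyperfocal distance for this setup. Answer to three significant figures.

Hyperfocal distance H = f²/(N·c) + f = 12²/(2.2 × 0.006) + 12 = 144/0.0132 + 12 ≈ 10921.1 mm ≈ 10.9 m.

10.9 m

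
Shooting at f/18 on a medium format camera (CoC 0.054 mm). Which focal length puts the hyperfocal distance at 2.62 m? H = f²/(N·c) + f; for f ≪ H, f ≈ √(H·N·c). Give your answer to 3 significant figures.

50.0 mm

From H = f²/(N·c) + f, with f ≪ H: f ≈ √(H·N·c) = √(2620 × 18 × 0.054) = √2546.6 ≈ 50.46 mm.
Exact: f² + N·c·f − N·c·H = 0 ⇒ f = (−N·c + √((N·c)² + 4·N·c·H))/2 = (−0.972 + √10188)/2 ≈ 49.981 mm ≈ 50.0 mm.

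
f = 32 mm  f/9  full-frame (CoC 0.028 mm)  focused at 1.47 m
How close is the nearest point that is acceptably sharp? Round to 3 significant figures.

1.09 m

Hyperfocal distance H = f²/(N·c) + f = 32²/(9 × 0.028) + 32 = 1024/0.252 + 32 ≈ 4095.5 mm ≈ 4.095 m.
Near limit Dn = s·(H − f)/(H + s − 2f) = 1470 × (4095.5 − 32) / (4095.5 + 1470 − 2 × 32) = 1470 × 4063.5 / 5501.5 ≈ 1085.8 mm ≈ 1.09 m.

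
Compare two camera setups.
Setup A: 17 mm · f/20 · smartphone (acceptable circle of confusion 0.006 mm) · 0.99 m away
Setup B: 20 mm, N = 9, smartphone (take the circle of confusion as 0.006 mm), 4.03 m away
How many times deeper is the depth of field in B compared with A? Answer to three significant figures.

6.46

Setup A: H = 17²/(20×0.006) + 17 ≈ 2425.3 mm; DoF = Df − Dn = 1661.11 − 705.12 ≈ 955.99 mm.
Setup B: H = 20²/(9×0.006) + 20 ≈ 7427.4 mm; DoF = Df − Dn = 8786.7 − 2614.6 ≈ 6172.1 mm.
Ratio = 6172.1 / 955.99 ≈ 6.46.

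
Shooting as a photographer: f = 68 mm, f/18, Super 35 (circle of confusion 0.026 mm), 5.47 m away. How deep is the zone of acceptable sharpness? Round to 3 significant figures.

Hyperfocal distance H = f²/(N·c) + f = 68²/(18 × 0.026) + 68 = 4624/0.468 + 68 ≈ 9948.3 mm ≈ 9.948 m.
Near limit Dn = s·(H − f)/(H + s − 2f) = 5470 × (9948.3 − 68) / (9948.3 + 5470 − 2 × 68) = 5470 × 9880.3 / 15282.3 ≈ 3536.5 mm.
Far limit Df = s·(H − f)/(H − s) = 5470 × (9948.3 − 68) / (9948.3 − 5470) = 5470 × 9880.3 / 4478.3 ≈ 12068.2 mm.
Depth of field = Df − Dn = 12068.2 − 3536.5 ≈ 8531.7 mm ≈ 8.53 m.

8.53 m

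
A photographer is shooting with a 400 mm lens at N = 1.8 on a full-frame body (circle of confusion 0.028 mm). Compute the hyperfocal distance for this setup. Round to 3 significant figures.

3180 m

Hyperfocal distance H = f²/(N·c) + f = 400²/(1.8 × 0.028) + 400 = 160000/0.0504 + 400 ≈ 3175003.2 mm ≈ 3180 m.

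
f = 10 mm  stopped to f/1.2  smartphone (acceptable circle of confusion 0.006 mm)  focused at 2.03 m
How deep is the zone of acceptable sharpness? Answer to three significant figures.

0.603 m

Hyperfocal distance H = f²/(N·c) + f = 10²/(1.2 × 0.006) + 10 = 100/0.0072 + 10 ≈ 13898.9 mm ≈ 13.90 m.
Near limit Dn = s·(H − f)/(H + s − 2f) = 2030 × (13898.9 − 10) / (13898.9 + 2030 − 2 × 10) = 2030 × 13888.9 / 15908.9 ≈ 1772.24 mm.
Far limit Df = s·(H − f)/(H − s) = 2030 × (13898.9 − 10) / (13898.9 − 2030) = 2030 × 13888.9 / 11868.9 ≈ 2375.49 mm.
Depth of field = Df − Dn = 2375.49 − 1772.24 ≈ 603.25 mm ≈ 0.603 m.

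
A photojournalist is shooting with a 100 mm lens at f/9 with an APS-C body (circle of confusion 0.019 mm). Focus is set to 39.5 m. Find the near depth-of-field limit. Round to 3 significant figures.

23.6 m

Hyperfocal distance H = f²/(N·c) + f = 100²/(9 × 0.019) + 100 = 10000/0.171 + 100 ≈ 58579.5 mm ≈ 58.58 m.
Near limit Dn = s·(H − f)/(H + s − 2f) = 39500 × (58579.5 − 100) / (58579.5 + 39500 − 2 × 100) = 39500 × 58479.5 / 97879.5 ≈ 23600 mm ≈ 23.6 m.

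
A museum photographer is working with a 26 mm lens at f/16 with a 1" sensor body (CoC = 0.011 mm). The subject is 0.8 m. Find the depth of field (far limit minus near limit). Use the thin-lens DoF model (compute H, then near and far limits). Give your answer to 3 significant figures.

336 mm

Hyperfocal distance H = f²/(N·c) + f = 26²/(16 × 0.011) + 26 = 676/0.176 + 26 ≈ 3866.9 mm ≈ 3.867 m.
Near limit Dn = s·(H − f)/(H + s − 2f) = 800 × (3866.9 − 26) / (3866.9 + 800 − 2 × 26) = 800 × 3840.9 / 4614.9 ≈ 665.83 mm.
Far limit Df = s·(H − f)/(H − s) = 800 × (3866.9 − 26) / (3866.9 − 800) = 800 × 3840.9 / 3066.9 ≈ 1001.90 mm.
Depth of field = Df − Dn = 1001.90 − 665.83 ≈ 336.07 mm.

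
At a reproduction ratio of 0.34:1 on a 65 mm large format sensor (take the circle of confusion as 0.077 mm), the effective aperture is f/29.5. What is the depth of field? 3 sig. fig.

39.3 mm

At magnification m, DoF ≈ 2·N_eff·c/m² = 2 × 29.5 × 0.077 / 0.34² = 4.543 / 0.1156 ≈ 39.3 mm.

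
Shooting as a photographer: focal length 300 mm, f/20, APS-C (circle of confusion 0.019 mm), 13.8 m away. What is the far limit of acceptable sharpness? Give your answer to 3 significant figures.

14.6 m

Hyperfocal distance H = f²/(N·c) + f = 300²/(20 × 0.019) + 300 = 90000/0.38 + 300 ≈ 237142.1 mm ≈ 237.1 m.
Far limit Df = s·(H − f)/(H − s) = 13800 × (237142.1 − 300) / (237142.1 − 13800) = 13800 × 236842.1 / 223342.1 ≈ 14634 mm ≈ 14.6 m.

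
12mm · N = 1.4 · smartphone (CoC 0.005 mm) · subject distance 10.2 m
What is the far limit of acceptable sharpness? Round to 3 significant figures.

20.2 m

Hyperfocal distance H = f²/(N·c) + f = 12²/(1.4 × 0.005) + 12 = 144/0.007 + 12 ≈ 20583.4 mm ≈ 20.58 m.
Far limit Df = s·(H − f)/(H − s) = 10200 × (20583.4 − 12) / (20583.4 − 10200) = 10200 × 20571.4 / 10383.4 ≈ 20208 mm ≈ 20.2 m.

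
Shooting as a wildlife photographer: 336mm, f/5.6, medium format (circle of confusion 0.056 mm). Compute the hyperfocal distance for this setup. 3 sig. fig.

Hyperfocal distance H = f²/(N·c) + f = 336²/(5.6 × 0.056) + 336 = 112896/0.3136 + 336 ≈ 360336.0 mm ≈ 360 m.

360 m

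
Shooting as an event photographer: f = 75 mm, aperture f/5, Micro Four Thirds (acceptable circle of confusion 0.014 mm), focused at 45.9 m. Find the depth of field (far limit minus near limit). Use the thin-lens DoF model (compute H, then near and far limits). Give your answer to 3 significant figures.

77.6 m

Hyperfocal distance H = f²/(N·c) + f = 75²/(5 × 0.014) + 75 = 5625/0.07 + 75 ≈ 80432.1 mm ≈ 80.43 m.
Near limit Dn = s·(H − f)/(H + s − 2f) = 45900 × (80432.1 − 75) / (80432.1 + 45900 − 2 × 75) = 45900 × 80357.1 / 126182.1 ≈ 29231 mm.
Far limit Df = s·(H − f)/(H − s) = 45900 × (80432.1 − 75) / (80432.1 − 45900) = 45900 × 80357.1 / 34532.1 ≈ 106810 mm.
Depth of field = Df − Dn = 106810 − 29231 ≈ 77579 mm ≈ 77.6 m.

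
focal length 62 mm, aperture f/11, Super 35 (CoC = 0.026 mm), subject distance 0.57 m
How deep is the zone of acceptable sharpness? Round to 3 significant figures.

43.1 mm

Hyperfocal distance H = f²/(N·c) + f = 62²/(11 × 0.026) + 62 = 3844/0.286 + 62 ≈ 13502.6 mm ≈ 13.50 m.
Near limit Dn = s·(H − f)/(H + s − 2f) = 570 × (13502.6 − 62) / (13502.6 + 570 − 2 × 62) = 570 × 13440.6 / 13948.6 ≈ 549.241 mm.
Far limit Df = s·(H − f)/(H − s) = 570 × (13502.6 − 62) / (13502.6 − 570) = 570 × 13440.6 / 12932.6 ≈ 592.390 mm.
Depth of field = Df − Dn = 592.390 − 549.241 ≈ 43.149 mm.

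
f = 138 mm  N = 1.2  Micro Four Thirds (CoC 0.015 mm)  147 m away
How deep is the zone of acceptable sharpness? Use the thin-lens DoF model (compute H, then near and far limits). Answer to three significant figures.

Hyperfocal distance H = f²/(N·c) + f = 138²/(1.2 × 0.015) + 138 = 19044/0.018 + 138 ≈ 1058138.0 mm ≈ 1058 m.
Near limit Dn = s·(H − f)/(H + s − 2f) = 147000 × (1058138.0 − 138) / (1058138.0 + 147000 − 2 × 138) = 147000 × 1058000.0 / 1204862.0 ≈ 129082 mm.
Far limit Df = s·(H − f)/(H − s) = 147000 × (1058138.0 − 138) / (1058138.0 − 147000) = 147000 × 1058000.0 / 911138.0 ≈ 170694 mm.
Depth of field = Df − Dn = 170694 − 129082 ≈ 41612 mm ≈ 41.6 m.

41.6 m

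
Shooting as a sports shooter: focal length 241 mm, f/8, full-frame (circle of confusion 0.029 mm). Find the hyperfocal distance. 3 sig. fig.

Hyperfocal distance H = f²/(N·c) + f = 241²/(8 × 0.029) + 241 = 58081/0.232 + 241 ≈ 250590.1 mm ≈ 251 m.

251 m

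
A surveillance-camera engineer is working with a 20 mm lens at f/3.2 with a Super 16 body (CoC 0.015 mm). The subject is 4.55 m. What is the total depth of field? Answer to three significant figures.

7.02 m

Hyperfocal distance H = f²/(N·c) + f = 20²/(3.2 × 0.015) + 20 = 400/0.048 + 20 ≈ 8353.3 mm ≈ 8.353 m.
Near limit Dn = s·(H − f)/(H + s − 2f) = 4550 × (8353.3 − 20) / (8353.3 + 4550 − 2 × 20) = 4550 × 8333.3 / 12863.3 ≈ 2947.7 mm.
Far limit Df = s·(H − f)/(H − s) = 4550 × (8353.3 − 20) / (8353.3 − 4550) = 4550 × 8333.3 / 3803.3 ≈ 9969.3 mm.
Depth of field = Df − Dn = 9969.3 − 2947.7 ≈ 7021.6 mm ≈ 7.02 m.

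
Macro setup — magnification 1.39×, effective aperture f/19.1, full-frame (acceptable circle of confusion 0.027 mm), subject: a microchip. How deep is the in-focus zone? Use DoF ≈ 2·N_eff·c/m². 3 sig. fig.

At magnification m, DoF ≈ 2·N_eff·c/m² = 2 × 19.1 × 0.027 / 1.39² = 1.031 / 1.932 ≈ 0.534 mm.

0.534 mm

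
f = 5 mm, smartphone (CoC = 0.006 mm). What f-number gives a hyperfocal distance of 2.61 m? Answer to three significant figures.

Rearrange H = f²/(N·c) + f for N: N = f² / ((H − f)·c).
N = 5² / ((2610 − 5) × 0.006) = 25 / 15.63 ≈ 1.60.

f/1.60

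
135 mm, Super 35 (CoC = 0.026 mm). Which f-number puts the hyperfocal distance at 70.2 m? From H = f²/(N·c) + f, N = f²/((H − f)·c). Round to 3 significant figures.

f/10

Rearrange H = f²/(N·c) + f for N: N = f² / ((H − f)·c).
N = 135² / ((70200 − 135) × 0.026) = 18225 / 1822 ≈ 10.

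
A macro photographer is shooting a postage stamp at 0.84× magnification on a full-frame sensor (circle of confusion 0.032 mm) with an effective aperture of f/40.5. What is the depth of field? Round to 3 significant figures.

At magnification m, DoF ≈ 2·N_eff·c/m² = 2 × 40.5 × 0.032 / 0.84² = 2.592 / 0.7056 ≈ 3.67 mm.

3.67 mm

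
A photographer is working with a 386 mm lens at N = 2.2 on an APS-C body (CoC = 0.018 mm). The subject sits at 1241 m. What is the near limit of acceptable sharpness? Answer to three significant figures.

Hyperfocal distance H = f²/(N·c) + f = 386²/(2.2 × 0.018) + 386 = 148996/0.0396 + 386 ≈ 3762911.3 mm ≈ 3763 m.
Near limit Dn = s·(H − f)/(H + s − 2f) = 1241000 × (3762911.3 − 386) / (3762911.3 + 1241000 − 2 × 386) = 1241000 × 3762525.3 / 5003139.3 ≈ 933273 mm ≈ 933 m.

933 m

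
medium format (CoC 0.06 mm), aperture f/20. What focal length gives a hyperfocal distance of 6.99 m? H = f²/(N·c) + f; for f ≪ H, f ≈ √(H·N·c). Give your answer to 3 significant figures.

From H = f²/(N·c) + f, with f ≪ H: f ≈ √(H·N·c) = √(6990 × 20 × 0.06) = √8388.0 ≈ 91.59 mm.
Exact: f² + N·c·f − N·c·H = 0 ⇒ f = (−N·c + √((N·c)² + 4·N·c·H))/2 = (−1.2 + √33553)/2 ≈ 90.988 mm ≈ 91.0 mm.

91.0 mm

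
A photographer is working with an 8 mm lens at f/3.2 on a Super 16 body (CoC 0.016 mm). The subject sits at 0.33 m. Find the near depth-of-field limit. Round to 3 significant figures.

262 mm

Hyperfocal distance H = f²/(N·c) + f = 8²/(3.2 × 0.016) + 8 = 64/0.0512 + 8 ≈ 1258.0 mm ≈ 1.258 m.
Near limit Dn = s·(H − f)/(H + s − 2f) = 330 × (1258.0 − 8) / (1258.0 + 330 − 2 × 8) = 330 × 1250.0 / 1572.0 ≈ 262.40 mm.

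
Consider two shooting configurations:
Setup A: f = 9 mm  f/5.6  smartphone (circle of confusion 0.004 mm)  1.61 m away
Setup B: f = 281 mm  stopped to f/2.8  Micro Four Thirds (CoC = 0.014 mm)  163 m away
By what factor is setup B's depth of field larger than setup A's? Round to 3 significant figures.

Setup A: H = 9²/(5.6×0.004) + 9 ≈ 3625.1 mm; DoF = Df − Dn = 2889.2 − 1115.9 ≈ 1773.3 mm.
Setup B: H = 281²/(2.8×0.014) + 281 ≈ 2014592.2 mm; DoF = Df − Dn = 177325 − 150817 ≈ 26508 mm.
Ratio = 26508 / 1773.3 ≈ 14.9.

14.9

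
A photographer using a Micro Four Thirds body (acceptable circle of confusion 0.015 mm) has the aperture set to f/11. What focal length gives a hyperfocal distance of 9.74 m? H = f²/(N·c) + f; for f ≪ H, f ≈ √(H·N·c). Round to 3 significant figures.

From H = f²/(N·c) + f, with f ≪ H: f ≈ √(H·N·c) = √(9740 × 11 × 0.015) = √1607.1 ≈ 40.09 mm.
Exact: f² + N·c·f − N·c·H = 0 ⇒ f = (−N·c + √((N·c)² + 4·N·c·H))/2 = (−0.165 + √6428.4)/2 ≈ 40.006 mm ≈ 40.0 mm.

40.0 mm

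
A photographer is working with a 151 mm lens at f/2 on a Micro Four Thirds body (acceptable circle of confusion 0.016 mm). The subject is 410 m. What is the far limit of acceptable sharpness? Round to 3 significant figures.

Hyperfocal distance H = f²/(N·c) + f = 151²/(2 × 0.016) + 151 = 22801/0.032 + 151 ≈ 712682.2 mm ≈ 712.7 m.
Far limit Df = s·(H − f)/(H − s) = 410000 × (712682.2 − 151) / (712682.2 − 410000) = 410000 × 712531.2 / 302682.2 ≈ 965163 mm ≈ 965 m.

965 m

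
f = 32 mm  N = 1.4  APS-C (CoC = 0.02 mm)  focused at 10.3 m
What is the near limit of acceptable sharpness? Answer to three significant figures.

Hyperfocal distance H = f²/(N·c) + f = 32²/(1.4 × 0.02) + 32 = 1024/0.028 + 32 ≈ 36603.4 mm ≈ 36.60 m.
Near limit Dn = s·(H − f)/(H + s − 2f) = 10300 × (36603.4 − 32) / (36603.4 + 10300 − 2 × 32) = 10300 × 36571.4 / 46839.4 ≈ 8042.1 mm ≈ 8.04 m.

8.04 m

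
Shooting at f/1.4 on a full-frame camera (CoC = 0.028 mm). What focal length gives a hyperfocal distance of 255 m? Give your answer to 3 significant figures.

100 mm

From H = f²/(N·c) + f, with f ≪ H: f ≈ √(H·N·c) = √(255000 × 1.4 × 0.028) = √9996.0 ≈ 99.98 mm.
The +f correction barely moves this — solving exactly, f² + N·c·f − N·c·H = 0 ⇒ f = (−N·c + √((N·c)² + 4·N·c·H))/2 = (−0.0392 + √39984)/2 ≈ 99.960 mm, so f ≈ 100 mm.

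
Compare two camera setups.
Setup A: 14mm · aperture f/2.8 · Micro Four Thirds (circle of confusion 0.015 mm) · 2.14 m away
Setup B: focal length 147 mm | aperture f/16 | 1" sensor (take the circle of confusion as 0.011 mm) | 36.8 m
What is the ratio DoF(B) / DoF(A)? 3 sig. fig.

9.80

Setup A: H = 14²/(2.8×0.015) + 14 ≈ 4680.7 mm; DoF = Df − Dn = 3930.7 − 1470.2 ≈ 2460.5 mm.
Setup B: H = 147²/(16×0.011) + 147 ≈ 122925.4 mm; DoF = Df − Dn = 52461 − 28340 ≈ 24121 mm.
Ratio = 24121 / 2460.5 ≈ 9.80.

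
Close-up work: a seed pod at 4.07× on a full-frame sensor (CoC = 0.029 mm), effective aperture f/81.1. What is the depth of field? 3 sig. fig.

At magnification m, DoF ≈ 2·N_eff·c/m² = 2 × 81.1 × 0.029 / 4.07² = 4.704 / 16.56 ≈ 0.284 mm.

0.284 mm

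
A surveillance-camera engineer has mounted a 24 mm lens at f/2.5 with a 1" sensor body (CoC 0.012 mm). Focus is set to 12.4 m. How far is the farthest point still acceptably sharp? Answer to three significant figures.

34.9 m

Hyperfocal distance H = f²/(N·c) + f = 24²/(2.5 × 0.012) + 24 = 576/0.03 + 24 ≈ 19224.0 mm ≈ 19.22 m.
Far limit Df = s·(H − f)/(H − s) = 12400 × (19224.0 − 24) / (19224.0 − 12400) = 12400 × 19200.0 / 6824.0 ≈ 34889 mm ≈ 34.9 m.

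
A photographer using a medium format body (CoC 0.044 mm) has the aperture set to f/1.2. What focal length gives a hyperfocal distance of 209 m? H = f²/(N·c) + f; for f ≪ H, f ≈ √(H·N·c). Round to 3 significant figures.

105 mm

From H = f²/(N·c) + f, with f ≪ H: f ≈ √(H·N·c) = √(209000 × 1.2 × 0.044) = √11035 ≈ 105.0 mm.
The +f correction barely moves this — solving exactly, f² + N·c·f − N·c·H = 0 ⇒ f = (−N·c + √((N·c)² + 4·N·c·H))/2 = (−0.0528 + √44141)/2 ≈ 105.02 mm, so f ≈ 105 mm.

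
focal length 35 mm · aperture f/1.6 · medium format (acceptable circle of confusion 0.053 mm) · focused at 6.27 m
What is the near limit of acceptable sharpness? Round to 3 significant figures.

Hyperfocal distance H = f²/(N·c) + f = 35²/(1.6 × 0.053) + 35 = 1225/0.0848 + 35 ≈ 14480.8 mm ≈ 14.48 m.
Near limit Dn = s·(H − f)/(H + s − 2f) = 6270 × (14480.8 − 35) / (14480.8 + 6270 − 2 × 35) = 6270 × 14445.8 / 20680.8 ≈ 4379.7 mm ≈ 4.38 m.

4.38 m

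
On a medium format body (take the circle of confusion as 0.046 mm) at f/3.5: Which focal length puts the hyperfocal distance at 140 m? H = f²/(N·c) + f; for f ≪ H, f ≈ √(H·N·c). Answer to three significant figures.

From H = f²/(N·c) + f, with f ≪ H: f ≈ √(H·N·c) = √(140000 × 3.5 × 0.046) = √22540 ≈ 150.1 mm.
The +f correction barely moves this — solving exactly, f² + N·c·f − N·c·H = 0 ⇒ f = (−N·c + √((N·c)² + 4·N·c·H))/2 = (−0.161 + √90160)/2 ≈ 150.05 mm, so f ≈ 150 mm.

150 mm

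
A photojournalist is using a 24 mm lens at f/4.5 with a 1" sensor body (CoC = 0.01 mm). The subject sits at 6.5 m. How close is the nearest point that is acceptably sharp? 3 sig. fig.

4.32 m

Hyperfocal distance H = f²/(N·c) + f = 24²/(4.5 × 0.01) + 24 = 576/0.045 + 24 ≈ 12824.0 mm ≈ 12.82 m.
Near limit Dn = s·(H − f)/(H + s − 2f) = 6500 × (12824.0 − 24) / (12824.0 + 6500 − 2 × 24) = 6500 × 12800.0 / 19276.0 ≈ 4316.2 mm ≈ 4.32 m.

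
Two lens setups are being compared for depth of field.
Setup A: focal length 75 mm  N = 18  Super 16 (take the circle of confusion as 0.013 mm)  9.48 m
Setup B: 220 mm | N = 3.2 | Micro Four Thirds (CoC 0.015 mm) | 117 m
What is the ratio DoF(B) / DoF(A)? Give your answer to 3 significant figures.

3.14

Setup A: H = 75²/(18×0.013) + 75 ≈ 24113.5 mm; DoF = Df − Dn = 15572.8 − 6814.0 ≈ 8758.8 mm.
Setup B: H = 220²/(3.2×0.015) + 220 ≈ 1008553.3 mm; DoF = Df − Dn = 132325 − 104856 ≈ 27469 mm.
Ratio = 27469 / 8758.8 ≈ 3.14.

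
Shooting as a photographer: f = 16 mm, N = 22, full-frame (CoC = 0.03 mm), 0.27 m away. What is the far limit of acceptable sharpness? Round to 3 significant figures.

0.782 m

Hyperfocal distance H = f²/(N·c) + f = 16²/(22 × 0.03) + 16 = 256/0.66 + 16 ≈ 403.9 mm ≈ 0.404 m.
Far limit Df = s·(H − f)/(H − s) = 270 × (403.9 − 16) / (403.9 − 270) = 270 × 387.9 / 133.9 ≈ 782.25 mm ≈ 0.782 m.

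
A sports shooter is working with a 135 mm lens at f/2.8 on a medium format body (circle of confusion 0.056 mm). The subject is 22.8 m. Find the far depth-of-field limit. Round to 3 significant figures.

28.3 m

Hyperfocal distance H = f²/(N·c) + f = 135²/(2.8 × 0.056) + 135 = 18225/0.1568 + 135 ≈ 116365.9 mm ≈ 116.4 m.
Far limit Df = s·(H − f)/(H − s) = 22800 × (116365.9 − 135) / (116365.9 − 22800) = 22800 × 116230.9 / 93565.9 ≈ 28323 mm ≈ 28.3 m.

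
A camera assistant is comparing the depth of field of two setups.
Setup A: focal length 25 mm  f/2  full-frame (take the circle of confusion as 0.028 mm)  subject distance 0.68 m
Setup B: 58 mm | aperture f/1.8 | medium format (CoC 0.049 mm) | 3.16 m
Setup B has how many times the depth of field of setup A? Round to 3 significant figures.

6.46

Setup A: H = 25²/(2×0.028) + 25 ≈ 11185.7 mm; DoF = Df − Dn = 722.396 − 642.304 ≈ 80.092 mm.
Setup B: H = 58²/(1.8×0.049) + 58 ≈ 38198.6 mm; DoF = Df − Dn = 3439.76 − 2922.33 ≈ 517.43 mm.
Ratio = 517.43 / 80.092 ≈ 6.46.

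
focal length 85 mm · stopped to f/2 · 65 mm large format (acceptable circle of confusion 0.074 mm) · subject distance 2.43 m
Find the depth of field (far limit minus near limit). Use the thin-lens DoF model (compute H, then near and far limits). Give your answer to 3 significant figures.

234 mm

Hyperfocal distance H = f²/(N·c) + f = 85²/(2 × 0.074) + 85 = 7225/0.148 + 85 ≈ 48902.6 mm ≈ 48.90 m.
Near limit Dn = s·(H − f)/(H + s − 2f) = 2430 × (48902.6 − 85) / (48902.6 + 2430 − 2 × 85) = 2430 × 48817.6 / 51162.6 ≈ 2318.62 mm.
Far limit Df = s·(H − f)/(H − s) = 2430 × (48902.6 − 85) / (48902.6 − 2430) = 2430 × 48817.6 / 46472.6 ≈ 2552.62 mm.
Depth of field = Df − Dn = 2552.62 − 2318.62 ≈ 234.00 mm.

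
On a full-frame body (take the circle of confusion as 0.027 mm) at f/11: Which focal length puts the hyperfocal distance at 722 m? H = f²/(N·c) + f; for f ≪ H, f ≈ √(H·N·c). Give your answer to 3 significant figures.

From H = f²/(N·c) + f, with f ≪ H: f ≈ √(H·N·c) = √(722000 × 11 × 0.027) = √214434 ≈ 463.1 mm.
The +f correction barely moves this — solving exactly, f² + N·c·f − N·c·H = 0 ⇒ f = (−N·c + √((N·c)² + 4·N·c·H))/2 = (−0.297 + √857736)/2 ≈ 462.92 mm, so f ≈ 463 mm.

463 mm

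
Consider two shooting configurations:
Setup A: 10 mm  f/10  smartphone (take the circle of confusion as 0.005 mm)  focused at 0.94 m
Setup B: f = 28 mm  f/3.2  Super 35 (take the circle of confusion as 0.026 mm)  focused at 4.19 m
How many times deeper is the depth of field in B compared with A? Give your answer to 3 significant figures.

4.12

Setup A: H = 10²/(10×0.005) + 10 ≈ 2010.0 mm; DoF = Df − Dn = 1757.0 − 641.6 ≈ 1115.4 mm.
Setup B: H = 28²/(3.2×0.026) + 28 ≈ 9451.1 mm; DoF = Df − Dn = 7504.7 − 2906.3 ≈ 4598.4 mm.
Ratio = 4598.4 / 1115.4 ≈ 4.12.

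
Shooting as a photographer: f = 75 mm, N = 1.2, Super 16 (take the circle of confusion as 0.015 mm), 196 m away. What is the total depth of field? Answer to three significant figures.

405 m

Hyperfocal distance H = f²/(N·c) + f = 75²/(1.2 × 0.015) + 75 = 5625/0.018 + 75 ≈ 312575.0 mm ≈ 312.6 m.
Near limit Dn = s·(H − f)/(H + s − 2f) = 196000 × (312575.0 − 75) / (312575.0 + 196000 − 2 × 75) = 196000 × 312500.0 / 508425.0 ≈ 120470 mm.
Far limit Df = s·(H − f)/(H − s) = 196000 × (312575.0 − 75) / (312575.0 − 196000) = 196000 × 312500.0 / 116575.0 ≈ 525413 mm.
Depth of field = Df − Dn = 525413 − 120470 ≈ 404943 mm ≈ 405 m.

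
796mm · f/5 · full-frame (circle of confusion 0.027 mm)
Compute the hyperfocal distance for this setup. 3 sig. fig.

4690 m

Hyperfocal distance H = f²/(N·c) + f = 796²/(5 × 0.027) + 796 = 633616/0.135 + 796 ≈ 4694247.9 mm ≈ 4690 m.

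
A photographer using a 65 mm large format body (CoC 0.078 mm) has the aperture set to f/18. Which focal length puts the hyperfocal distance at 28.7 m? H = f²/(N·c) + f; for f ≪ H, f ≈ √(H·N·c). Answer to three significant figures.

From H = f²/(N·c) + f, with f ≪ H: f ≈ √(H·N·c) = √(28700 × 18 × 0.078) = √40295 ≈ 200.7 mm.
Exact: f² + N·c·f − N·c·H = 0 ⇒ f = (−N·c + √((N·c)² + 4·N·c·H))/2 = (−1.404 + √161181)/2 ≈ 200.03 mm ≈ 200 mm.

200 mm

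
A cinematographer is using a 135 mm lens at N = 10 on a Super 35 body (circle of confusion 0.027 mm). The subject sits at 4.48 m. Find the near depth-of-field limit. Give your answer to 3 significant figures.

4.21 m

Hyperfocal distance H = f²/(N·c) + f = 135²/(10 × 0.027) + 135 = 18225/0.27 + 135 ≈ 67635.0 mm ≈ 67.64 m.
Near limit Dn = s·(H − f)/(H + s − 2f) = 4480 × (67635.0 − 135) / (67635.0 + 4480 − 2 × 135) = 4480 × 67500.0 / 71845.0 ≈ 4209.1 mm ≈ 4.21 m.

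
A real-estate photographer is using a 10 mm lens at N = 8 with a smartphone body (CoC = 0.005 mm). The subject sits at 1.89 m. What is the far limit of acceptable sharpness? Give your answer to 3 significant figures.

7.62 m

Hyperfocal distance H = f²/(N·c) + f = 10²/(8 × 0.005) + 10 = 100/0.04 + 10 ≈ 2510.0 mm ≈ 2.510 m.
Far limit Df = s·(H − f)/(H − s) = 1890 × (2510.0 − 10) / (2510.0 − 1890) = 1890 × 2500.0 / 620.0 ≈ 7621.0 mm ≈ 7.62 m.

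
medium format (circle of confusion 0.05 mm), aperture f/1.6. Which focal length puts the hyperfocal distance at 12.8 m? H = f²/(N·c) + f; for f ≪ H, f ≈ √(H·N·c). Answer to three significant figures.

From H = f²/(N·c) + f, with f ≪ H: f ≈ √(H·N·c) = √(12800 × 1.6 × 0.05) = √1024.0 ≈ 32.00 mm.
The +f correction barely moves this — solving exactly, f² + N·c·f − N·c·H = 0 ⇒ f = (−N·c + √((N·c)² + 4·N·c·H))/2 = (−0.08 + √4096.0)/2 ≈ 31.960 mm, so f ≈ 32.0 mm.

32.0 mm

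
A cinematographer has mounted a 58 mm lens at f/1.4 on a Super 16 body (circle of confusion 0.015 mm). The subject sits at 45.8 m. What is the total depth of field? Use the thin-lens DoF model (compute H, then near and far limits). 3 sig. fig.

28.5 m

Hyperfocal distance H = f²/(N·c) + f = 58²/(1.4 × 0.015) + 58 = 3364/0.021 + 58 ≈ 160248.5 mm ≈ 160.2 m.
Near limit Dn = s·(H − f)/(H + s − 2f) = 45800 × (160248.5 − 58) / (160248.5 + 45800 − 2 × 58) = 45800 × 160190.5 / 205932.5 ≈ 35627 mm.
Far limit Df = s·(H − f)/(H − s) = 45800 × (160248.5 − 58) / (160248.5 − 45800) = 45800 × 160190.5 / 114448.5 ≈ 64105 mm.
Depth of field = Df − Dn = 64105 − 35627 ≈ 28478 mm ≈ 28.5 m.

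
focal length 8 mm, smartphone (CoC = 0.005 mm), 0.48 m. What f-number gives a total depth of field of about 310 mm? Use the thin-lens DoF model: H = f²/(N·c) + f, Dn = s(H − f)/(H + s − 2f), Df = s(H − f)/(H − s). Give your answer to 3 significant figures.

f/8

Write h = H − f = f²/(N·c). The thin-lens limits are Dn = s·h/(h + (s−f)) and Df = s·h/(h − (s−f)), so DoF = Df − Dn = 2·s·(s−f)·h / (h² − (s−f)²).
That is a quadratic in h: DoF·h² − 2·s·(s−f)·h − DoF·(s−f)² = 0 ⇒ h = (s−f)·(s + √(s² + DoF²)) / DoF = 472 × (480 + √(480² + 310²)) / 310 = 472 × (480 + 571.402) / 310 ≈ 1600.8 mm.
Then N = f²/(c·h) = 8² / (0.005 × 1600.8) = 64 / 8.0042 ≈ 8.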